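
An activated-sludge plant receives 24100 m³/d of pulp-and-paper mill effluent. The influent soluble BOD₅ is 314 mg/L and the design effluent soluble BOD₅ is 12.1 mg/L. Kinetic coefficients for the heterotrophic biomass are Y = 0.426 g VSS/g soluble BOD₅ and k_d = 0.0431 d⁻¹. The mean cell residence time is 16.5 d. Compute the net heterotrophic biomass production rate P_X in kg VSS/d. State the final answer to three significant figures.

Observed yield with endogenous decay: Y_obs = Y / (1 + k_d·θ_c) = 0.426 / (1 + 0.0431 × 16.5) = 0.426 / 1.711 = 0.2490 g VSS/g soluble BOD₅.
Mass of soluble BOD₅ removed per day: Q(S₀ − S) = 24100 × 301.9 g/m³ = 7276 kg/d.
Net biomass production P_X = Y_obs × Q·(S₀ − S) = 0.2490 × 7276 = 1811 kg VSS/d.

P_X ≈ 1810 kg VSS/d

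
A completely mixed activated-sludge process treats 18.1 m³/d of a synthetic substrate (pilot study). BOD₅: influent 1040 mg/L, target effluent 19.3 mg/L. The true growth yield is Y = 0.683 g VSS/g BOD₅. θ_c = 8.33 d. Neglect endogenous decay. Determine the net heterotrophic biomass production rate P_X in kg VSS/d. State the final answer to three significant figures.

No decay correction is needed, so Y_obs = Y = 0.683.
Substrate removed = Q·(S₀ − S) = 18.1 m³/d × (1040 − 19.3) g/m³ = 1.85×10^4 g/d = 18.47 kg/d.
P_X = Y_obs · Q(S₀ − S) = 0.6830 × 18.47 = 12.62 kg VSS/d.

P_X ≈ 12.6 kg VSS/d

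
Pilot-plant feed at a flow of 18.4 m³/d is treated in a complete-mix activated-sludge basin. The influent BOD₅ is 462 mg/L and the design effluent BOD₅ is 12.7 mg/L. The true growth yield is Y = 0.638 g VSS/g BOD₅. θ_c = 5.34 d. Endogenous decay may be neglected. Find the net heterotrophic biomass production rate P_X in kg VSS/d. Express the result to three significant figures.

Since k_d ≈ 0, Y_obs = Y = 0.638 g VSS/g BOD₅.
Substrate removed = Q·(S₀ − S) = 18.4 m³/d × (462 − 12.7) g/m³ = 8.27×10^3 g/d = 8.267 kg/d.
Biomass produced: P_X = Y_obs·Q·ΔS = 0.6380 × 8.267 ≈ 5.274 kg VSS/d.

P_X ≈ 5.27 kg VSS/d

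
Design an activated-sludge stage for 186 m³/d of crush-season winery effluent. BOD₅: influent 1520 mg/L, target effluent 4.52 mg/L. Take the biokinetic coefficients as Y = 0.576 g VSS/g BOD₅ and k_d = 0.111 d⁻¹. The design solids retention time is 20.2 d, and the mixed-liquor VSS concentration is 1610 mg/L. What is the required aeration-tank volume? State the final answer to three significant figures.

V ≈ 628 m³

Steady-state biomass mass balance: V·X·(1 + k_d·θ_c) = Y·Q·(S₀ − S)·θ_c, so V = 0.576 × 186 × (1520 − 4.52) × 20.2 / [1610 × (1 + 0.111 × 20.2)] = 3.28×10^6 / 5220 = 628.3 m³.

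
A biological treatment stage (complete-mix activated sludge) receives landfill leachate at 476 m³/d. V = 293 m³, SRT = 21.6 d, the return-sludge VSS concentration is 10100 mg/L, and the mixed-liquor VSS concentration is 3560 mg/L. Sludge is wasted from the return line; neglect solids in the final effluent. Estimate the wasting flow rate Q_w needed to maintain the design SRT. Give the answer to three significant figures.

Q_w = (V·X)/(θ_c X_r) = 293.0 × 3560 / (21.6 × 10100) = 4.781 m³/d.

Q_w ≈ 4.78 m³/d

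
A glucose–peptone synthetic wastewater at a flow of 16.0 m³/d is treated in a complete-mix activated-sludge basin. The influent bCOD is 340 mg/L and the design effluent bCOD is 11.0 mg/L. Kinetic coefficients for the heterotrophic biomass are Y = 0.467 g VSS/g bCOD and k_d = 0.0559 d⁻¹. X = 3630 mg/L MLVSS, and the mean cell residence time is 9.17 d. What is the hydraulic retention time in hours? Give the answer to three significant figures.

Steady-state biomass mass balance: V·X·(1 + k_d·θ_c) = Y·Q·(S₀ − S)·θ_c, so V = 0.467 × 16.0 × (340 − 11.0) × 9.17 / [3630 × (1 + 0.0559 × 9.17)] = 2.25×10^4 / 5491 = 4.106 m³.
τ = V/Q = 4.106/16.0 = 0.2566 d, or 6.158 h.

τ ≈ 6.16 h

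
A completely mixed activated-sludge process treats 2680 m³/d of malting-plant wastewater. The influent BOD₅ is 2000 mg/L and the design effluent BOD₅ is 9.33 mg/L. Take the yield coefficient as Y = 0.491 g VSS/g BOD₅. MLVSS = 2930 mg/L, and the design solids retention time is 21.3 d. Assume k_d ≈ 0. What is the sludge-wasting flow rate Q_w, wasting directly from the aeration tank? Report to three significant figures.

Q_w ≈ 894 m³/d

With k_d = 0 the design equation reduces to V = Y Q (S₀−S) θ_c / X = 0.491 × 2680 × (2000 − 9.33) × 21.3 / 2930 = 19043 m³.
With mixed-liquor wasting, θ_c = V/Q_w, so Q_w = V/θ_c = 19043/21.3 = 894.0 m³/d.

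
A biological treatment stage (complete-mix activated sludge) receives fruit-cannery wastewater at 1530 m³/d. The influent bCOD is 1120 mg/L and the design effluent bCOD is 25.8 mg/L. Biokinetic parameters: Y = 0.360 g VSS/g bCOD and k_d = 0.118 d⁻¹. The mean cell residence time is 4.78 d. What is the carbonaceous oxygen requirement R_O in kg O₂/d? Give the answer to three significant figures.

The observed yield is Y_obs = Y/(1 + k_d·θ_c) = 0.360 / (1 + 0.118 × 4.78) = 0.360 / 1.564 = 0.2302 g VSS per g bCOD removed.
ΔS = 1120 − 25.8 = 1094 mg/L, so the substrate removal rate is 1530 × 1094/1000 = 1674 kg bCOD/d.
Net sludge production P_X = 0.2302 × 1674 = 385.3 kg VSS/d.
R_O = Q·ΔS − 1.42 P_X = 1674 − 547.2 = 1127 kg O₂/d.

R_O ≈ 1130 kg O₂/d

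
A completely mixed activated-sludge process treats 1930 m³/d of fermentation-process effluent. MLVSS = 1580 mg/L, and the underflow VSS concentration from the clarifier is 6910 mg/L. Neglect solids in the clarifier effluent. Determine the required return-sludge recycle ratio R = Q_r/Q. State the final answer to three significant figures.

R ≈ 0.296

Solids balance on the clarifier gives (1+R)X = R·X_r, so R = X/(X_r − X) = 1580 / (6910 − 1580) = 0.2964.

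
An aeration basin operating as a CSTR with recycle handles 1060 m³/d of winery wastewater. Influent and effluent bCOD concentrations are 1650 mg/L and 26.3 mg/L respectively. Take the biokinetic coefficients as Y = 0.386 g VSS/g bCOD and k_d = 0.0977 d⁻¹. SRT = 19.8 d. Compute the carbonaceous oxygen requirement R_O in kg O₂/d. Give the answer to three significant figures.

R_O ≈ 1400 kg O₂/d

Observed yield with endogenous decay: Y_obs = Y / (1 + k_d·θ_c) = 0.386 / (1 + 0.0977 × 19.8) = 0.386 / 2.934 = 0.1315 g VSS/g bCOD.
Mass of bCOD removed per day: Q(S₀ − S) = 1060 × 1624 g/m³ = 1721 kg/d.
Net sludge production P_X = 0.1315 × 1721 = 226.4 kg VSS/d.
R_O = Q·ΔS − 1.42 P_X = 1721 − 321.5 = 1400 kg O₂/d.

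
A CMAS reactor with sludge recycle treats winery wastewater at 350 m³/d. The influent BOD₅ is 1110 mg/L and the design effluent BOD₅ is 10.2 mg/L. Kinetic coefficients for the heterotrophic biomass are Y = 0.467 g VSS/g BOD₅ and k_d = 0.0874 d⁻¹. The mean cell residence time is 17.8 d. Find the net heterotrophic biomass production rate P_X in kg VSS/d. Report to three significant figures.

Observed yield with endogenous decay: Y_obs = Y / (1 + k_d·θ_c) = 0.467 / (1 + 0.0874 × 17.8) = 0.467 / 2.556 = 0.1827 g VSS/g BOD₅.
ΔS = 1110 − 10.2 = 1100 mg/L, so the substrate removal rate is 350 × 1100/1000 = 384.9 kg BOD₅/d.
Net biomass production P_X = Y_obs × Q·(S₀ − S) = 0.1827 × 384.9 = 70.34 kg VSS/d.

P_X ≈ 70.3 kg VSS/d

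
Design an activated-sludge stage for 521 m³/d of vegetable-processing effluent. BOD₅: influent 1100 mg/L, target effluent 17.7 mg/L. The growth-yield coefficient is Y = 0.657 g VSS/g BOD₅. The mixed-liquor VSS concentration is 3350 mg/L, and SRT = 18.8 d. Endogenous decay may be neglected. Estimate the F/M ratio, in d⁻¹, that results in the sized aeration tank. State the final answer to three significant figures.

V·X = Y·Q·ΔS·θ_c gives V = 0.657 × 521 × (1100 − 17.7) × 18.8 / 3350 = 2079 m³.
F/M = applied load / biomass = Q·S₀/(V·X) = 521 × 1100 / (2079 × 3350) = 0.08229 d⁻¹.

F/M ≈ 0.0823 d⁻¹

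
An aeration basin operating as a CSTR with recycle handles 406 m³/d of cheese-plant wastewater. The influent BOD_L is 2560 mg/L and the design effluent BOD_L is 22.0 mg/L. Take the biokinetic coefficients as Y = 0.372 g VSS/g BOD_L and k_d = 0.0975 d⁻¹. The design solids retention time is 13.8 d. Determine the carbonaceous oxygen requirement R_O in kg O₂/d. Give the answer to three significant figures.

R_O ≈ 798 kg O₂/d

Correct the yield for decay: Y_obs = Y/(1 + k_d θ_c) = 0.372 / (1 + 0.0975 × 13.8) = 0.372 / 2.346 = 0.1586.
ΔS = 2560 − 22.0 = 2538 mg/L, so the substrate removal rate is 406 × 2538/1000 = 1030 kg BOD_L/d.
Net sludge production P_X = 0.1586 × 1030 = 163.4 kg VSS/d.
R_O = Q·ΔS − 1.42 P_X = 1030 − 232.1 = 798.4 kg O₂/d.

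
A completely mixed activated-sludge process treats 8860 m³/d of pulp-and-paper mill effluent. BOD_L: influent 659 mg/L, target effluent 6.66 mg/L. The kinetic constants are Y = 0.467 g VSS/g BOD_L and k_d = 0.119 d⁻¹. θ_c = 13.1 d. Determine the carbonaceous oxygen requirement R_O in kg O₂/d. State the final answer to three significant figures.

Y_obs = Y / (1 + k_d θ_c) = 0.467 / (1 + 0.119 × 13.1) = 0.467 / 2.559 = 0.1825.
ΔS = 659 − 6.66 = 652.3 mg/L, so the substrate removal rate is 8860 × 652.3/1000 = 5780 kg BOD_L/d.
P_X = Y_obs·Q·(S₀ − S) = 0.1825 × 5780 = 1055 kg VSS/d.
R_O = Q·ΔS − 1.42 P_X = 5780 − 1498 = 4282 kg O₂/d.

R_O ≈ 4280 kg O₂/d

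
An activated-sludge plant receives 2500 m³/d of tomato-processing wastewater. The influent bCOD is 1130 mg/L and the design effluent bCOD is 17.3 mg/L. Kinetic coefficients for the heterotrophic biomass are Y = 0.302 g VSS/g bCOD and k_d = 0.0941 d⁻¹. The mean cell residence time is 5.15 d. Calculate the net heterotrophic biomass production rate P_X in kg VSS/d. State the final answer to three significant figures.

The observed yield is Y_obs = Y/(1 + k_d·θ_c) = 0.302 / (1 + 0.0941 × 5.15) = 0.302 / 1.485 = 0.2034 g VSS per g bCOD removed.
Q·(S₀ − S) = 2500 × (1130 − 17.3) × 10⁻³ = 2782 kg/d removed.
Biomass produced: P_X = Y_obs·Q·ΔS = 0.2034 × 2782 ≈ 565.9 kg VSS/d.

P_X ≈ 566 kg VSS/d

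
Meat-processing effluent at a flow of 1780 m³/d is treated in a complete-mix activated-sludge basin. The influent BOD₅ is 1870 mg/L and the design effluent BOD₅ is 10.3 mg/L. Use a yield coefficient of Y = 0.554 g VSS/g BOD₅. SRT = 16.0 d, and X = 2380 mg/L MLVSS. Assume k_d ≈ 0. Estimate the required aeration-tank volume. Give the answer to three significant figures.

V ≈ 12300 m³

With k_d = 0 the design equation reduces to V = Y Q (S₀−S) θ_c / X = 0.554 × 1780 × (1870 − 10.3) × 16.0 / 2380 = 12329 m³.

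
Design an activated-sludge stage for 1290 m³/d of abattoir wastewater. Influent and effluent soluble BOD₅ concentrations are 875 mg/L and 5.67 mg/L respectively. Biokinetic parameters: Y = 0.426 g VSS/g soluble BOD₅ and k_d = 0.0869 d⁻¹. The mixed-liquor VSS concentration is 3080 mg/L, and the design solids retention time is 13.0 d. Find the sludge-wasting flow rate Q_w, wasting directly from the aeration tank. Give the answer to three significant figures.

Q_w ≈ 72.8 m³/d

Steady-state biomass mass balance: V·X·(1 + k_d·θ_c) = Y·Q·(S₀ − S)·θ_c, so V = 0.426 × 1290 × (875 − 5.67) × 13.0 / [3080 × (1 + 0.0869 × 13.0)] = 6.21×10^6 / 6559 = 946.8 m³.
With mixed-liquor wasting, θ_c = V/Q_w, so Q_w = V/θ_c = 946.8/13.0 = 72.83 m³/d.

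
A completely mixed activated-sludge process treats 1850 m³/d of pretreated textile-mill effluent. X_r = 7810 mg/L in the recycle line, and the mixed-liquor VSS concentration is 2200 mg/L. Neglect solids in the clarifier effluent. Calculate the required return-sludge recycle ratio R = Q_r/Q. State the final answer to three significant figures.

Solids balance on the clarifier gives (1+R)X = R·X_r, so R = X/(X_r − X) = 2200 / (7810 − 2200) = 0.3922.

R ≈ 0.392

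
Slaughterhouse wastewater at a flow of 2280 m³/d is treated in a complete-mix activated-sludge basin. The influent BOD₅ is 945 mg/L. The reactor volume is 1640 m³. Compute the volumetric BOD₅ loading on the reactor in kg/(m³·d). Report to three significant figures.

L_v ≈ 1.31 kg BOD₅/(m³·d)

Volumetric loading L_v = Q·S₀ / V = 2280 × 945 g/m³ / 1640 m³ = 1314 g/(m³·d) = 1.314 kg BOD₅/(m³·d).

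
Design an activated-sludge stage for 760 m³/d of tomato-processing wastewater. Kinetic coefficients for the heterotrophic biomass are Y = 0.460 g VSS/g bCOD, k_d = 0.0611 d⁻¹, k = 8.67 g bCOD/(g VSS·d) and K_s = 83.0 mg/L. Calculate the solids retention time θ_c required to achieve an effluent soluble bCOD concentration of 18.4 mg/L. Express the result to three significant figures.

θ_c ≈ 1.51 d

From 1/θ_c = Y·k·S/(K_s + S) − k_d: Y·k·S/(K_s+S) = 0.460 × 8.67 × 18.4 / (83.0 + 18.4) = 0.7237 d⁻¹.
Then 1/θ_c = μ − k_d = 0.7237 − 0.0611 = 0.6626 d⁻¹, giving θ_c = 1.509 d.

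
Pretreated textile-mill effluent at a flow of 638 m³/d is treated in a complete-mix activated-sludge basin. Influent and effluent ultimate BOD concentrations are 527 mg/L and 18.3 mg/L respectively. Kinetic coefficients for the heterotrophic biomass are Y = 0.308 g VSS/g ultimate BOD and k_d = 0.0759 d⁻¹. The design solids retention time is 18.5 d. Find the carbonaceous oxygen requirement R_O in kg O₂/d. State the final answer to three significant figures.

R_O ≈ 266 kg O₂/d

The observed yield is Y_obs = Y/(1 + k_d·θ_c) = 0.308 / (1 + 0.0759 × 18.5) = 0.308 / 2.404 = 0.1281 g VSS per g ultimate BOD removed.
Substrate removed = Q·(S₀ − S) = 638 m³/d × (527 − 18.3) g/m³ = 3.25×10^5 g/d = 324.6 kg/d.
Net sludge production P_X = 0.1281 × 324.6 = 41.58 kg VSS/d.
R_O = Q·(S₀ − S) − 1.42·P_X = 324.6 − 1.42 × 41.58 = 265.5 kg O₂/d.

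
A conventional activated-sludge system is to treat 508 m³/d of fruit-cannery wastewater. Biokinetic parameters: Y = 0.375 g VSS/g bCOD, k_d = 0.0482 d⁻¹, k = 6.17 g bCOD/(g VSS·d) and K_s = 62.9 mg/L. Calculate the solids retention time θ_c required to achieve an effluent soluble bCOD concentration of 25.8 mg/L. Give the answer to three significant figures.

From 1/θ_c = Y·k·S/(K_s + S) − k_d: Y·k·S/(K_s+S) = 0.375 × 6.17 × 25.8 / (62.9 + 25.8) = 0.6730 d⁻¹.
Then 1/θ_c = μ − k_d = 0.6730 − 0.0482 = 0.6248 d⁻¹, giving θ_c = 1.601 d.

θ_c ≈ 1.60 d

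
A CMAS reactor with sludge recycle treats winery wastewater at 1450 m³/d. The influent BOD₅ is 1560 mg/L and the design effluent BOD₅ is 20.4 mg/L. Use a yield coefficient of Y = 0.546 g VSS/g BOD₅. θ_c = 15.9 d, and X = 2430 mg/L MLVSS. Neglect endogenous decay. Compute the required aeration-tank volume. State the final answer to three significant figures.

V ≈ 7980 m³

With k_d = 0 the design equation reduces to V = Y Q (S₀−S) θ_c / X = 0.546 × 1450 × (1560 − 20.4) × 15.9 / 2430 = 7976 m³.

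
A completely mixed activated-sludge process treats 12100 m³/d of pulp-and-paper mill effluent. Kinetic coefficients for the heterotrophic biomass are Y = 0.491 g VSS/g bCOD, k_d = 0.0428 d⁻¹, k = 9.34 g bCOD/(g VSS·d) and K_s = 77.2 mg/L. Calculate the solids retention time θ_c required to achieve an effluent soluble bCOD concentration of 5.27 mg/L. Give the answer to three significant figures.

θ_c ≈ 4.00 d

From 1/θ_c = Y·k·S/(K_s + S) − k_d: Y·k·S/(K_s+S) = 0.491 × 9.34 × 5.27 / (77.2 + 5.27) = 0.2931 d⁻¹.
Then 1/θ_c = μ − k_d = 0.2931 − 0.0428 = 0.2503 d⁻¹, giving θ_c = 3.996 d.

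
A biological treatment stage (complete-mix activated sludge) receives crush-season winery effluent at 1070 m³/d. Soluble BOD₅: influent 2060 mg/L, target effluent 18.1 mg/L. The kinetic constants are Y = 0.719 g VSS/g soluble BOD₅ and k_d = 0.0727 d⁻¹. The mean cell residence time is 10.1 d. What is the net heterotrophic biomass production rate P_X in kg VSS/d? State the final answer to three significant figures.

P_X ≈ 906 kg VSS/d

Correct the yield for decay: Y_obs = Y/(1 + k_d θ_c) = 0.719 / (1 + 0.0727 × 10.1) = 0.719 / 1.734 = 0.4146.
ΔS = 2060 − 18.1 = 2042 mg/L, so the substrate removal rate is 1070 × 2042/1000 = 2185 kg soluble BOD₅/d.
P_X = Y_obs · Q(S₀ − S) = 0.4146 × 2185 = 905.8 kg VSS/d.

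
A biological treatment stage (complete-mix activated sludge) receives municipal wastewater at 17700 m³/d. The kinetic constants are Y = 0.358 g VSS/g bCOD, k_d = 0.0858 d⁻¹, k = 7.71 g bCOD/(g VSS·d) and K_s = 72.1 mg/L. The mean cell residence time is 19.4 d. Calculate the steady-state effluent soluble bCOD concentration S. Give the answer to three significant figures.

Effluent substrate depends only on kinetics and SRT: S = K_s(1 + k_d θ_c) / [θ_c(Yk − k_d) − 1] = 72.1 × (1 + 0.0858 × 19.4) / [19.4 × (0.358 × 7.71 − 0.0858) − 1] = 192.1 / 50.88 = 3.776 mg/L.

S ≈ 3.78 mg/L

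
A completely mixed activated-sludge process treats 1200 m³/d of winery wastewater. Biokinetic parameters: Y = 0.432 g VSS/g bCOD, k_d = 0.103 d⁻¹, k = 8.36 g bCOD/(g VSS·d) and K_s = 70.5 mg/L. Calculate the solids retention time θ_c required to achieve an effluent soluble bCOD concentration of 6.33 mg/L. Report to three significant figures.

From 1/θ_c = Y·k·S/(K_s + S) − k_d: Y·k·S/(K_s+S) = 0.432 × 8.36 × 6.33 / (70.5 + 6.33) = 0.2976 d⁻¹.
θ_c = 1/(μ − k_d) = 1/(0.2976 − 0.103) = 1/0.1946 = 5.140 d.

θ_c ≈ 5.14 d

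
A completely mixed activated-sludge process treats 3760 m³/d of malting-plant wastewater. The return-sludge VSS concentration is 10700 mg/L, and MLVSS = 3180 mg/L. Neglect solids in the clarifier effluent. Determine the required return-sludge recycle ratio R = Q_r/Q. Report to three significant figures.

R ≈ 0.423

Mass balance around the secondary clarifier (neglecting effluent solids): R = X / (X_r − X) = 3180 / (10700 − 3180) = 0.4229.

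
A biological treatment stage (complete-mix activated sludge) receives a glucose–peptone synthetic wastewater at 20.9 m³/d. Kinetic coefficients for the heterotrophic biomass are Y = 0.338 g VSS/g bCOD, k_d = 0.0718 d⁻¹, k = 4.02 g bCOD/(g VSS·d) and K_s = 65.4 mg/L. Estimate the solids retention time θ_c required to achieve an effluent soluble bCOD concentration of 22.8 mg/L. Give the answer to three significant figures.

From 1/θ_c = Y·k·S/(K_s + S) − k_d: Y·k·S/(K_s+S) = 0.338 × 4.02 × 22.8 / (65.4 + 22.8) = 0.3512 d⁻¹.
θ_c = 1/(μ − k_d) = 1/(0.3512 − 0.0718) = 1/0.2794 = 3.579 d.

θ_c ≈ 3.58 d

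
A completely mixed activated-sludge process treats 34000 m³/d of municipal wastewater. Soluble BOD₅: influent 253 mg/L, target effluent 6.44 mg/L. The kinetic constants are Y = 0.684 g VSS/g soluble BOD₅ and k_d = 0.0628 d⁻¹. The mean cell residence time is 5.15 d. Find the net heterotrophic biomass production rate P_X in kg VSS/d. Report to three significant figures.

Observed yield with endogenous decay: Y_obs = Y / (1 + k_d·θ_c) = 0.684 / (1 + 0.0628 × 5.15) = 0.684 / 1.323 = 0.5168 g VSS/g soluble BOD₅.
ΔS = 253 − 6.44 = 246.6 mg/L, so the substrate removal rate is 34000 × 246.6/1000 = 8383 kg soluble BOD₅/d.
So the net sludge growth is P_X = 0.5168 × 8383 = 4333 kg VSS/d.

P_X ≈ 4330 kg VSS/d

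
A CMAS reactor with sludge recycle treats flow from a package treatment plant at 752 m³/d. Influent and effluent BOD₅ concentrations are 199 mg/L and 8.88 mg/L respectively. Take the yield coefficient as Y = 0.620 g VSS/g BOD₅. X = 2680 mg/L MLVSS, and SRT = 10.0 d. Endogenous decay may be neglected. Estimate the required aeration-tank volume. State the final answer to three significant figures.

V·X = Y·Q·ΔS·θ_c gives V = 0.620 × 752 × (199 − 8.88) × 10.0 / 2680 = 330.8 m³.

V ≈ 331 m³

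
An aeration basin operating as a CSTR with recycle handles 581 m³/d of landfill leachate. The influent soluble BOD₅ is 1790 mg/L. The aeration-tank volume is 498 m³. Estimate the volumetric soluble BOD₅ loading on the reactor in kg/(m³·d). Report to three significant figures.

L_v = Q S₀ / V = 581 × 1790 × 10⁻³ / 498.0 = 2.088 kg/(m³·d).

L_v ≈ 2.09 kg soluble BOD₅/(m³·d)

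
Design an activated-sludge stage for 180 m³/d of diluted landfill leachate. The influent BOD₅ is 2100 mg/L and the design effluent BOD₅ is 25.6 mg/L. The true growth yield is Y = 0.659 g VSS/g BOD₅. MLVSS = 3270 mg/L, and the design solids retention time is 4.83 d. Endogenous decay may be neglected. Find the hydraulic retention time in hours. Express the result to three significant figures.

τ ≈ 48.5 h

With k_d = 0 the design equation reduces to V = Y Q (S₀−S) θ_c / X = 0.659 × 180 × (2100 − 25.6) × 4.83 / 3270 = 363.5 m³.
HRT = V/Q = 363.5 m³ / 180 m³·d⁻¹ = 2.019 d × 24 = 48.46 h.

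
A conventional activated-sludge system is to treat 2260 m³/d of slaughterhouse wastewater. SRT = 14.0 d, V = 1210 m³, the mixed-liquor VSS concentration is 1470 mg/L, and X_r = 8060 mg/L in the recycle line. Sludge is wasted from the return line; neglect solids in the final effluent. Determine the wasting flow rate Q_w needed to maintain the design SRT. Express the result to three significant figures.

θ_c = V·X/(Q_w·X_r) when wasting from the recycle, so Q_w = V·X/(θ_c·X_r) = 1210 × 1470 / (14.0 × 8060) = 15.76 m³/d.

Q_w ≈ 15.8 m³/d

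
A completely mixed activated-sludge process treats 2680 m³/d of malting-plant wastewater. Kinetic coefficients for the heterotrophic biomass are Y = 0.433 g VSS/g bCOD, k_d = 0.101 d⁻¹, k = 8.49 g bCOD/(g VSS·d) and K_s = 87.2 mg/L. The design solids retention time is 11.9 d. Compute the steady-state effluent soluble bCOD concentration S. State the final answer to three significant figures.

Effluent substrate depends only on kinetics and SRT: S = K_s(1 + k_d θ_c) / [θ_c(Yk − k_d) − 1] = 87.2 × (1 + 0.101 × 11.9) / [11.9 × (0.433 × 8.49 − 0.101) − 1] = 192.0 / 41.54 = 4.622 mg/L.

S ≈ 4.62 mg/L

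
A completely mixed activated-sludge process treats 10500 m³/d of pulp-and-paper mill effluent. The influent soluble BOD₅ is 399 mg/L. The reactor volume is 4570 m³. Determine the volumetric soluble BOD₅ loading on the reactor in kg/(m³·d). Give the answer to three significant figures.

L_v = Q S₀ / V = 10500 × 399 × 10⁻³ / 4570 = 0.9167 kg/(m³·d).

L_v ≈ 0.917 kg soluble BOD₅/(m³·d)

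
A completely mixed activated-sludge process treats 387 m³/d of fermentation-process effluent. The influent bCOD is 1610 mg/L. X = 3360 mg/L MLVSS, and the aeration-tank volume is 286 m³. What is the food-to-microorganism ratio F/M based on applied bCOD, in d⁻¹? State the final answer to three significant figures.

F/M ≈ 0.648 d⁻¹

Food-to-microorganism ratio F/M = Q S₀ / (V X) = 387 × 1610 / (286.0 × 3360) = 0.6484 d⁻¹.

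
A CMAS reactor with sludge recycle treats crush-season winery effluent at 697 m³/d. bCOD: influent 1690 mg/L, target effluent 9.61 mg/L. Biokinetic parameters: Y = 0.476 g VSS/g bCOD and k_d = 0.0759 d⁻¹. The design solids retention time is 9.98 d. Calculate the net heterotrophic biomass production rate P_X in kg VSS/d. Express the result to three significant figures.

P_X ≈ 317 kg VSS/d

Observed yield with endogenous decay: Y_obs = Y / (1 + k_d·θ_c) = 0.476 / (1 + 0.0759 × 9.98) = 0.476 / 1.757 = 0.2708 g VSS/g bCOD.
Mass of bCOD removed per day: Q(S₀ − S) = 697 × 1680 g/m³ = 1171 kg/d.
P_X = Y_obs · Q(S₀ − S) = 0.2708 × 1171 = 317.2 kg VSS/d.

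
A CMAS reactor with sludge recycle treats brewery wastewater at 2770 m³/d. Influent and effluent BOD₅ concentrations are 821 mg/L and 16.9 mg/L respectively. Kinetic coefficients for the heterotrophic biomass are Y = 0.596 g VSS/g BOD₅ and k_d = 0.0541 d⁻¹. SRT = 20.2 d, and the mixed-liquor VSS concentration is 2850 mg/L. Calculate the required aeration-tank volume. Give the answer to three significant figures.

From the SRT design equation V = Y Q (S₀−S) θ_c / [X (1 + k_d θ_c)] = 0.596 × 2770 × (821 − 16.9) × 20.2 / [2850 × (1 + 0.0541 × 20.2)] = 2.68×10^7 / 5965 = 4496 m³.

V ≈ 4500 m³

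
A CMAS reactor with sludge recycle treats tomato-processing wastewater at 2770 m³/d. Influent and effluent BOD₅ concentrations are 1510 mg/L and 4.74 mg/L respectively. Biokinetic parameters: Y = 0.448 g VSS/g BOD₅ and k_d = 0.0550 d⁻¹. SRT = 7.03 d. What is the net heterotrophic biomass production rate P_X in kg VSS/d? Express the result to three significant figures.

Correct the yield for decay: Y_obs = Y/(1 + k_d θ_c) = 0.448 / (1 + 0.0550 × 7.03) = 0.448 / 1.387 = 0.3231.
Substrate removed = Q·(S₀ − S) = 2770 m³/d × (1510 − 4.74) g/m³ = 4.17×10^6 g/d = 4170 kg/d.
So the net sludge growth is P_X = 0.3231 × 4170 = 1347 kg VSS/d.

P_X ≈ 1350 kg VSS/d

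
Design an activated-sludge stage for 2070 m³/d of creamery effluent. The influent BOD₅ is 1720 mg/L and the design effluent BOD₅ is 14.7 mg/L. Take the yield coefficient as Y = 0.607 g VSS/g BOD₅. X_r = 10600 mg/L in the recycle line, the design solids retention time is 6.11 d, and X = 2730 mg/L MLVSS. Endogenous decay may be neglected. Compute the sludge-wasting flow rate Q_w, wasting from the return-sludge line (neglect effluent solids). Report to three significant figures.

Biomass mass balance (decay neglected): V·X = Y·Q·(S₀ − S)·θ_c, so V = 0.607 × 2070 × (1720 − 14.7) × 6.11 / 2730 = 4796 m³.
Q_w = (V·X)/(θ_c X_r) = 4796 × 2730 / (6.11 × 10600) = 202.1 m³/d.

Q_w ≈ 202 m³/d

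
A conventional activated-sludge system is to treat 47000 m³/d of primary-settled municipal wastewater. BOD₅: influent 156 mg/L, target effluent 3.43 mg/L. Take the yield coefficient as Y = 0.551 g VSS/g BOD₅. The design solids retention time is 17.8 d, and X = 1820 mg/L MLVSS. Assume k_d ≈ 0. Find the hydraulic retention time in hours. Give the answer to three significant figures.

τ ≈ 19.7 h

Biomass mass balance (decay neglected): V·X = Y·Q·(S₀ − S)·θ_c, so V = 0.551 × 47000 × (156 − 3.43) × 17.8 / 1820 = 38643 m³.
HRT = V/Q = 38643 m³ / 47000 m³·d⁻¹ = 0.8222 d × 24 = 19.73 h.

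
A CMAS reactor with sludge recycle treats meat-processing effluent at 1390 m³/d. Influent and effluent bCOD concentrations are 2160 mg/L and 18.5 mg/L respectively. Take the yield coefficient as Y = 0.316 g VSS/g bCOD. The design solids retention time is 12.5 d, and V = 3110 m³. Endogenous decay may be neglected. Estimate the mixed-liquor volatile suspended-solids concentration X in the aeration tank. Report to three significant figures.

X ≈ 3780 mg/L

X = Y·Q·ΔS·θ_c / V = 0.316 × 1390 × (2160 − 18.5) × 12.5 / 3110 = 3781 mg/L.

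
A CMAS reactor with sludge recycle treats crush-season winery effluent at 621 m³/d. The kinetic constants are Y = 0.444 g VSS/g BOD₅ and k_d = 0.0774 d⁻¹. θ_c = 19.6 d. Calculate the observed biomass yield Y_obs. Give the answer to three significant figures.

Y_obs ≈ 0.176 g VSS/g BOD₅

Y_obs = Y / (1 + k_d θ_c) = 0.444 / (1 + 0.0774 × 19.6) = 0.444 / 2.517 = 0.1764.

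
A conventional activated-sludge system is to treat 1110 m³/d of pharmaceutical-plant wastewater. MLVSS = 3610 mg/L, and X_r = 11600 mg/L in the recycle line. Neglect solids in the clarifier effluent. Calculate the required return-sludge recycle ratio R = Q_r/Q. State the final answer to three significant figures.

R ≈ 0.452

Mass balance around the secondary clarifier (neglecting effluent solids): R = X / (X_r − X) = 3610 / (11600 − 3610) = 0.4518.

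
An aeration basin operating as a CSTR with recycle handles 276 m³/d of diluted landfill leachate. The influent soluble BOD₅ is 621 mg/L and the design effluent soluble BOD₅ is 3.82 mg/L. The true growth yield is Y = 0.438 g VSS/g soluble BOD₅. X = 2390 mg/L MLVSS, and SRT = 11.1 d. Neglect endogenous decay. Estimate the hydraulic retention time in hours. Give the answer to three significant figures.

With k_d = 0 the design equation reduces to V = Y Q (S₀−S) θ_c / X = 0.438 × 276 × (621 − 3.82) × 11.1 / 2390 = 346.5 m³.
Hydraulic retention time τ = V/Q = 346.5 / 276 = 1.255 d = 30.13 h.

τ ≈ 30.1 h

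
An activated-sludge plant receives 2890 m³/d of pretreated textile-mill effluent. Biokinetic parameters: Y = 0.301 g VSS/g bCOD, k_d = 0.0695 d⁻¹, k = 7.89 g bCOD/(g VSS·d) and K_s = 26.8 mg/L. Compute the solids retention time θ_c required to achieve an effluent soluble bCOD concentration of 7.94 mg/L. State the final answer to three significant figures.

θ_c ≈ 2.11 d

From 1/θ_c = Y·k·S/(K_s + S) − k_d: Y·k·S/(K_s+S) = 0.301 × 7.89 × 7.94 / (26.8 + 7.94) = 0.5428 d⁻¹.
1/θ_c = 0.5428 − 0.0695 = 0.4733 d⁻¹, so θ_c = 2.113 d.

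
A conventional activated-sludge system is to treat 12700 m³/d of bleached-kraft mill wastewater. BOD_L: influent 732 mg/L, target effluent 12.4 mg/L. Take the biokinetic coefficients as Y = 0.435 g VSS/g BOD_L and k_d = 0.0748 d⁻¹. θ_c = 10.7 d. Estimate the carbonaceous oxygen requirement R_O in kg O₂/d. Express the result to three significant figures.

R_O ≈ 6000 kg O₂/d

Observed yield with endogenous decay: Y_obs = Y / (1 + k_d·θ_c) = 0.435 / (1 + 0.0748 × 10.7) = 0.435 / 1.800 = 0.2416 g VSS/g BOD_L.
ΔS = 732 − 12.4 = 719.6 mg/L, so the substrate removal rate is 12700 × 719.6/1000 = 9139 kg BOD_L/d.
Biomass synthesised: P_X = Y_obs × 9139 = 2208 kg VSS/d.
Carbonaceous O₂ demand = substrate oxidised − cell-mass equivalent = 9139 − 1.42 × 2208 = 6003 kg O₂/d.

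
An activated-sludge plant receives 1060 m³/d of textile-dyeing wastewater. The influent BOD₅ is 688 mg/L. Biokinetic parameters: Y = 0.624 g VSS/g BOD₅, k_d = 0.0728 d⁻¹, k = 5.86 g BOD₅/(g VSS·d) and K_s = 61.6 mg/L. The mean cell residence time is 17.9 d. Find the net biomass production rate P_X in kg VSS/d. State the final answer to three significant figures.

Effluent substrate depends only on kinetics and SRT: S = K_s(1 + k_d θ_c) / [θ_c(Yk − k_d) − 1] = 61.6 × (1 + 0.0728 × 17.9) / [17.9 × (0.624 × 5.86 − 0.0728) − 1] = 141.9 / 63.15 = 2.247 mg/L.
Observed yield with endogenous decay: Y_obs = Y / (1 + k_d·θ_c) = 0.624 / (1 + 0.0728 × 17.9) = 0.624 / 2.303 = 0.2709 g VSS/g BOD₅.
Q·(S₀ − S) = 1060 × (688 − 2.25) × 10⁻³ = 726.9 kg/d removed.
Biomass produced: P_X = Y_obs·Q·ΔS = 0.2709 × 726.9 ≈ 196.9 kg VSS/d.

P_X ≈ 197 kg VSS/d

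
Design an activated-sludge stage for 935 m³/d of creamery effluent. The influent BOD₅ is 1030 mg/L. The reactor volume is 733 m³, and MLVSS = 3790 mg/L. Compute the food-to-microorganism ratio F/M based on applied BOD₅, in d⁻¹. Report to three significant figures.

Food-to-microorganism ratio F/M = Q S₀ / (V X) = 935 × 1030 / (733.0 × 3790) = 0.3467 d⁻¹.

F/M ≈ 0.347 d⁻¹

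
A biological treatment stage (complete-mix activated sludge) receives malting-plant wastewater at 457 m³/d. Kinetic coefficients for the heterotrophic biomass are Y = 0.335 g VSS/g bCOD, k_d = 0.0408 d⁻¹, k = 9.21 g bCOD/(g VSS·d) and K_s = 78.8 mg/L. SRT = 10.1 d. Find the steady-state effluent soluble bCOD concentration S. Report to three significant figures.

From the Monod/SRT balance for a CMAS, S = K_s·(1+k_d θ_c)/[θ_c·(Y k − k_d) − 1] = 78.8 × (1 + 0.0408 × 10.1) / [10.1 × (0.335 × 9.21 − 0.0408) − 1] = 111.3 / 29.75 = 3.740 mg/L.

S ≈ 3.74 mg/L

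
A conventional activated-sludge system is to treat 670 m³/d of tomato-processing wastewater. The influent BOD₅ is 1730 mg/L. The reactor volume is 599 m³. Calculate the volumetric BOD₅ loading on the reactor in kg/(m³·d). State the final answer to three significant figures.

Applied BOD₅ load per unit volume = Q·S₀/V = (670 × 1730/1000)/599.0 = 1.935 kg BOD₅·m⁻³·d⁻¹.

L_v ≈ 1.94 kg BOD₅/(m³·d)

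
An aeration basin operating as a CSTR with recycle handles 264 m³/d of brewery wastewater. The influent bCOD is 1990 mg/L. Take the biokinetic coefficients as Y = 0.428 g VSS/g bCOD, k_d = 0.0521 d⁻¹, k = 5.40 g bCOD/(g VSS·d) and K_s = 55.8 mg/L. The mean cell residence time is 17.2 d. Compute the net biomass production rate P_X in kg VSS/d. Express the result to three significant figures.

P_X ≈ 118 kg VSS/d

From the Monod/SRT balance for a CMAS, S = K_s·(1+k_d θ_c)/[θ_c·(Y k − k_d) − 1] = 55.8 × (1 + 0.0521 × 17.2) / [17.2 × (0.428 × 5.40 − 0.0521) − 1] = 105.8 / 37.86 = 2.795 mg/L.
Observed yield with endogenous decay: Y_obs = Y / (1 + k_d·θ_c) = 0.428 / (1 + 0.0521 × 17.2) = 0.428 / 1.896 = 0.2257 g VSS/g bCOD.
Mass of bCOD removed per day: Q(S₀ − S) = 264 × 1987 g/m³ = 524.6 kg/d.
Net biomass production P_X = Y_obs × Q·(S₀ − S) = 0.2257 × 524.6 = 118.4 kg VSS/d.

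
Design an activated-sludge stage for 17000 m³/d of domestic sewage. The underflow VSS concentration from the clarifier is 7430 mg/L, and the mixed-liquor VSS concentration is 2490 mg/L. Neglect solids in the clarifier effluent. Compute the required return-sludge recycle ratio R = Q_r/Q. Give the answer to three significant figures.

R ≈ 0.504

Solids balance on the clarifier gives (1+R)X = R·X_r, so R = X/(X_r − X) = 2490 / (7430 − 2490) = 0.5040.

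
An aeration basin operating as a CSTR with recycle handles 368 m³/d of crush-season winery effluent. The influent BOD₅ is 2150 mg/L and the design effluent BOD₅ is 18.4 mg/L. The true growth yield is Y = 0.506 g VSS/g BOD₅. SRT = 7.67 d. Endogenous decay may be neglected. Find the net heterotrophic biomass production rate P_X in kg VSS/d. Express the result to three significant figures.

P_X ≈ 397 kg VSS/d

No decay correction is needed, so Y_obs = Y = 0.506.
Q·(S₀ − S) = 368 × (2150 − 18.4) × 10⁻³ = 784.4 kg/d removed.
Net biomass production P_X = Y_obs × Q·(S₀ − S) = 0.5060 × 784.4 = 396.9 kg VSS/d.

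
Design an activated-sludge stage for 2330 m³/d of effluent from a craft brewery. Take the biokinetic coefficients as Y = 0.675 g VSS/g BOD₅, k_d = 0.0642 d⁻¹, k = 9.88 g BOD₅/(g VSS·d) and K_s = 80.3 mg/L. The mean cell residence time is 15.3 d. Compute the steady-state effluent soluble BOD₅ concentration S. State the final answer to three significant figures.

S ≈ 1.59 mg/L

For a completely mixed reactor with recycle the Lawrence–McCarty relation gives S = K_s·(1 + k_d·θ_c) / [θ_c·(Y·k − k_d) − 1] = 80.3 × (1 + 0.0642 × 15.3) / [15.3 × (0.675 × 9.88 − 0.0642) − 1] = 159.2 / 100.1 = 1.591 mg/L.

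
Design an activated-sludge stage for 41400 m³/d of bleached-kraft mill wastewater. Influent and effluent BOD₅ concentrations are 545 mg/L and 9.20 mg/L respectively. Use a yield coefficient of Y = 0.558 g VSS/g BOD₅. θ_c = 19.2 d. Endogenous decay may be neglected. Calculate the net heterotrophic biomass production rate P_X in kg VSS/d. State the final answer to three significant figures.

No decay correction is needed, so Y_obs = Y = 0.558.
Q·(S₀ − S) = 41400 × (545 − 9.20) × 10⁻³ = 22182 kg/d removed.
Biomass produced: P_X = Y_obs·Q·ΔS = 0.5580 × 22182 ≈ 12378 kg VSS/d.

P_X ≈ 12400 kg VSS/d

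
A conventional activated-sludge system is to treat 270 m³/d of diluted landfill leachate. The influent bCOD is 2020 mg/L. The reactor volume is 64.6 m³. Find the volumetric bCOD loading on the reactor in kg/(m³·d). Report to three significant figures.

Applied bCOD load per unit volume = Q·S₀/V = (270 × 2020/1000)/64.60 = 8.443 kg bCOD·m⁻³·d⁻¹.

L_v ≈ 8.44 kg bCOD/(m³·d)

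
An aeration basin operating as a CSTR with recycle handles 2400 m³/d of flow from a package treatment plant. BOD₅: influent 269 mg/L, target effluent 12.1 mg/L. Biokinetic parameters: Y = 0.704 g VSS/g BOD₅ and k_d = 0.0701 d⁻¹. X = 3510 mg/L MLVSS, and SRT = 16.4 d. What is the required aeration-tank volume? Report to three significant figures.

V ≈ 943 m³

Steady-state biomass mass balance: V·X·(1 + k_d·θ_c) = Y·Q·(S₀ − S)·θ_c, so V = 0.704 × 2400 × (269 − 12.1) × 16.4 / [3510 × (1 + 0.0701 × 16.4)] = 7.12×10^6 / 7545 = 943.5 m³.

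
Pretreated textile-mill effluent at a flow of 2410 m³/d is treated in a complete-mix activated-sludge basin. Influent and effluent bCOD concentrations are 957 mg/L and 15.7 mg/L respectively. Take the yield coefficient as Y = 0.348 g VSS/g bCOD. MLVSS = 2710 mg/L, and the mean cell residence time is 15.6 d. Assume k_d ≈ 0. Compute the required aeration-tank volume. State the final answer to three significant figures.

With k_d = 0 the design equation reduces to V = Y Q (S₀−S) θ_c / X = 0.348 × 2410 × (957 − 15.7) × 15.6 / 2710 = 4544 m³.

V ≈ 4540 m³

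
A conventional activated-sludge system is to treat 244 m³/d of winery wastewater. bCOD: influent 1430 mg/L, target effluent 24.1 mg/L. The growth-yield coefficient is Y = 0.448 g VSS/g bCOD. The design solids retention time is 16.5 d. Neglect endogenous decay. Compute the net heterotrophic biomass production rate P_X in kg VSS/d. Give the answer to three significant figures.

P_X ≈ 154 kg VSS/d

Since k_d ≈ 0, Y_obs = Y = 0.448 g VSS/g bCOD.
Substrate removed = Q·(S₀ − S) = 244 m³/d × (1430 − 24.1) g/m³ = 3.43×10^5 g/d = 343.0 kg/d.
Net biomass production P_X = Y_obs × Q·(S₀ − S) = 0.4480 × 343.0 = 153.7 kg VSS/d.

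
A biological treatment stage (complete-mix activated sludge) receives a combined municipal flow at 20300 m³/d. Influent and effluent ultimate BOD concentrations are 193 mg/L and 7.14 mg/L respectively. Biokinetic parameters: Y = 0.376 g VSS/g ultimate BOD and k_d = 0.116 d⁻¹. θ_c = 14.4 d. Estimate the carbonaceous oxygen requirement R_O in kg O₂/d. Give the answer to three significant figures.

The observed yield is Y_obs = Y/(1 + k_d·θ_c) = 0.376 / (1 + 0.116 × 14.4) = 0.376 / 2.670 = 0.1408 g VSS per g ultimate BOD removed.
ΔS = 193 − 7.14 = 185.9 mg/L, so the substrate removal rate is 20300 × 185.9/1000 = 3773 kg ultimate BOD/d.
Biomass synthesised: P_X = Y_obs × 3773 = 531.2 kg VSS/d.
R_O = Q·(S₀ − S) − 1.42·P_X = 3773 − 1.42 × 531.2 = 3019 kg O₂/d.

R_O ≈ 3020 kg O₂/d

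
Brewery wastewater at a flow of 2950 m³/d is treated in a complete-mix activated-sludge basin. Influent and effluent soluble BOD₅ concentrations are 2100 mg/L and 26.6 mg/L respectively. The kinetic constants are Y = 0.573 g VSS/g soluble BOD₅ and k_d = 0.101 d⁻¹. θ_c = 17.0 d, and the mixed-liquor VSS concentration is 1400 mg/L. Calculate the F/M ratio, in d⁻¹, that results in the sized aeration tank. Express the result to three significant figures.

F/M ≈ 0.283 d⁻¹

From the SRT design equation V = Y Q (S₀−S) θ_c / [X (1 + k_d θ_c)] = 0.573 × 2950 × (2100 − 26.6) × 17.0 / [1400 × (1 + 0.101 × 17.0)] = 5.96×10^7 / 3804 = 15664 m³.
F/M = Q·S₀ / (V·X) = 2950 × 2100 / (15664 × 1400) = 0.2825 g soluble BOD₅·(g VSS·d)⁻¹.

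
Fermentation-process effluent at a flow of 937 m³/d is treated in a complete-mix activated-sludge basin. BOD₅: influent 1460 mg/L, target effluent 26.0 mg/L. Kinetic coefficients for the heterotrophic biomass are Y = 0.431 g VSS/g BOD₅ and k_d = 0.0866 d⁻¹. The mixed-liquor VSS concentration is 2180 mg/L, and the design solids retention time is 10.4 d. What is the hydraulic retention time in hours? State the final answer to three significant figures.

τ ≈ 37.2 h

From the SRT design equation V = Y Q (S₀−S) θ_c / [X (1 + k_d θ_c)] = 0.431 × 937 × (1460 − 26.0) × 10.4 / [2180 × (1 + 0.0866 × 10.4)] = 6.02×10^6 / 4143 = 1454 m³.
HRT = V/Q = 1454 m³ / 937 m³·d⁻¹ = 1.551 d × 24 = 37.23 h.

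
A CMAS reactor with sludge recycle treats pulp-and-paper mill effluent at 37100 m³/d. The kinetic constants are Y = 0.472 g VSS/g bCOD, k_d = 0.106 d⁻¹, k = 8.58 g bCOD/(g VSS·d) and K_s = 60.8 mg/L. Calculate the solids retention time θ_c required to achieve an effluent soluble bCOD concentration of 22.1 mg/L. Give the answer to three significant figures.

Specific growth rate at S = 22.1 mg/L: μ = YkS/(K_s+S) = 0.472·8.58·22.1/(60.8+22.1) = 1.080 d⁻¹.
θ_c = 1/(μ − k_d) = 1/(1.080 − 0.106) = 1/0.9736 = 1.027 d.

θ_c ≈ 1.03 d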